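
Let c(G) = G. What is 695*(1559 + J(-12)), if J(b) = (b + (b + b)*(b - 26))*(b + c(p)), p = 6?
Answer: -2669495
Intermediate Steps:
J(b) = (6 + b)*(b + 2*b*(-26 + b)) (J(b) = (b + (b + b)*(b - 26))*(b + 6) = (b + (2*b)*(-26 + b))*(6 + b) = (b + 2*b*(-26 + b))*(6 + b) = (6 + b)*(b + 2*b*(-26 + b)))
695*(1559 + J(-12)) = 695*(1559 - 12*(-306 - 39*(-12) + 2*(-12)**2)) = 695*(1559 - 12*(-306 + 468 + 2*144)) = 695*(1559 - 12*(-306 + 468 + 288)) = 695*(1559 - 12*450) = 695*(1559 - 5400) = 695*(-3841) = -2669495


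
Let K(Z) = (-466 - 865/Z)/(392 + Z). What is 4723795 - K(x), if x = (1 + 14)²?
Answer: 131156189318/27765 ≈ 4.7238e+6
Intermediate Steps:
x = 225 (x = 15² = 225)
K(Z) = (-466 - 865/Z)/(392 + Z)
4723795 - K(x) = 4723795 - (-865 - 466*225)/(225*(392 + 225)) = 4723795 - (-865 - 104850)/(225*617) = 4723795 - (-105715)/(225*617) = 4723795 - 1*(-21143/27765) = 4723795 + 21143/27765 = 131156189318/27765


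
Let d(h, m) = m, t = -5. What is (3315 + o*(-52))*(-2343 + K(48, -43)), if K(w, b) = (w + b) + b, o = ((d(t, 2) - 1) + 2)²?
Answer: -6778707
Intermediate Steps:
o = 9 (o = ((2 - 1) + 2)² = (1 + 2)² = 3² = 9)
K(w, b) = w + 2*b (K(w, b) = (b + w) + b = w + 2*b)
(3315 + o*(-52))*(-2343 + K(48, -43)) = (3315 + 9*(-52))*(-2343 + (48 + 2*(-43))) = (3315 - 468)*(-2343 + (48 - 86)) = 2847*(-2343 - 38) = 2847*(-2381) = -6778707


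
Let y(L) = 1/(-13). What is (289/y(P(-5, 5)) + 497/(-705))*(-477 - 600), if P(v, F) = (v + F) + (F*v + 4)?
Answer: 951056338/235 ≈ 4.0470e+6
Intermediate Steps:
P(v, F) = 4 + F + v + F*v (P(v, F) = (F + v) + (4 + F*v) = 4 + F + v + F*v)
y(L) = -1/13
(289/y(P(-5, 5)) + 497/(-705))*(-477 - 600) = (289/(-1/13) + 497/(-705))*(-477 - 600) = (289*(-13) + 497*(-1/705))*(-1077) = (-3757 - 497/705)*(-1077) = -2649182/705*(-1077) = 951056338/235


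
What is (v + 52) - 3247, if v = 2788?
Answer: -407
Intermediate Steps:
(v + 52) - 3247 = (2788 + 52) - 3247 = 2840 - 3247 = -407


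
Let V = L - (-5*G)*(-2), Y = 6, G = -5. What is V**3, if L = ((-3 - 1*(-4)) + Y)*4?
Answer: 474552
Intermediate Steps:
L = 28 (L = ((-3 - 1*(-4)) + 6)*4 = ((-3 + 4) + 6)*4 = (1 + 6)*4 = 7*4 = 28)
V = 78 (V = 28 - (-5*(-5))*(-2) = 28 - 25*(-2) = 28 - 1*(-50) = 28 + 50 = 78)
V**3 = 78**3 = 474552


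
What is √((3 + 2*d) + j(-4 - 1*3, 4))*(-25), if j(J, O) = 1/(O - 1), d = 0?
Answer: -25*√30/3 ≈ -45.644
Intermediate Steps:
j(J, O) = 1/(-1 + O)
√((3 + 2*d) + j(-4 - 1*3, 4))*(-25) = √((3 + 2*0) + 1/(-1 + 4))*(-25) = √((3 + 0) + 1/3)*(-25) = √(3 + ⅓)*(-25) = √(10/3)*(-25) = (√30/3)*(-25) = -25*√30/3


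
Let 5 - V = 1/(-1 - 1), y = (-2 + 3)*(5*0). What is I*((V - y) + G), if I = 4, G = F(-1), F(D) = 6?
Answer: 46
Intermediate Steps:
y = 0 (y = 1*0 = 0)
V = 11/2 (V = 5 - 1/(-1 - 1) = 5 - 1/(-2) = 5 - 1*(-1/2) = 5 + 1/2 = 11/2 ≈ 5.5000)
G = 6
I*((V - y) + G) = 4*((11/2 - 1*0) + 6) = 4*((11/2 + 0) + 6) = 4*(11/2 + 6) = 4*(23/2) = 46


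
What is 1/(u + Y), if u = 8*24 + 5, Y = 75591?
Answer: 1/75788 ≈ 1.3195e-5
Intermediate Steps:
u = 197 (u = 192 + 5 = 197)
1/(u + Y) = 1/(197 + 75591) = 1/75788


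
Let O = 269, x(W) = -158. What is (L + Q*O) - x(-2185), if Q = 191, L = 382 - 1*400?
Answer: 51519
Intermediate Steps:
L = -18 (L = 382 - 400 = -18)
(L + Q*O) - x(-2185) = (-18 + 191*269) - 1*(-158) = (-18 + 51379) + 158 = 51361 + 158 = 51519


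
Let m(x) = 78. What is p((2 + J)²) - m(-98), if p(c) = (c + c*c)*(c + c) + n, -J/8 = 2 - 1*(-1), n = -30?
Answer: 227228212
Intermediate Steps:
J = -24 (J = -8*(2 - 1*(-1)) = -8*(2 + 1) = -8*3 = -24)
p(c) = -30 + 2*c*(c + c²) (p(c) = (c + c*c)*(c + c) - 30 = (c + c²)*(2*c) - 30 = 2*c*(c + c²) - 30 = -30 + 2*c*(c + c²))
p((2 + J)²) - m(-98) = (-30 + 2*((2 - 24)²)² + 2*((2 - 24)²)³) - 1*78 = (-30 + 2*((-22)²)² + 2*((-22)²)³) - 78 = (-30 + 2*484² + 2*484³) - 78 = (-30 + 2*234256 + 2*113379904) - 78 = (-30 + 468512 + 226759808) - 78 = 227228290 - 78 = 227228212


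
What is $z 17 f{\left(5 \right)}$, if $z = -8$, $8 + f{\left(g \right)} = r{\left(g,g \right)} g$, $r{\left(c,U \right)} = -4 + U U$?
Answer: $-13192$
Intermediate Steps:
$r{\left(c,U \right)} = -4 + U^{2}$
$f{\left(g \right)} = -8 + g \left(-4 + g^{2}\right)$ ($f{\left(g \right)} = -8 + \left(-4 + g^{2}\right) g = -8 + g \left(-4 + g^{2}\right)$)
$z 17 f{\left(5 \right)} = \left(-8\right) 17 \left(-8 + 5 \left(-4 + 5^{2}\right)\right) = - 136 \left(-8 + 5 \left(-4 + 25\right)\right) = - 136 \left(-8 + 5 \cdot 21\right) = - 136 \left(-8 + 105\right) = \left(-136\right) 97 = -13192$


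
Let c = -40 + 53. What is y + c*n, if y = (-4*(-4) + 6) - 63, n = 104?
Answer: 1311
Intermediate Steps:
c = 13
y = -41 (y = (16 + 6) - 63 = 22 - 63 = -41)
y + c*n = -41 + 13*104 = -41 + 1352 = 1311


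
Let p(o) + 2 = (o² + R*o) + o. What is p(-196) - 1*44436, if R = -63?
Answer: 6130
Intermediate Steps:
p(o) = -2 + o² - 62*o (p(o) = -2 + ((o² - 63*o) + o) = -2 + (o² - 62*o) = -2 + o² - 62*o)
p(-196) - 1*44436 = (-2 + (-196)² - 62*(-196)) - 1*44436 = (-2 + 38416 + 12152) - 44436 = 50566 - 44436 = 6130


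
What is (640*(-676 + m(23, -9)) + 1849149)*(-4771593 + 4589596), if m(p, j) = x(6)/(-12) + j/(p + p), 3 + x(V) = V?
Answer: -5928215034559/23 ≈ -2.5775e+11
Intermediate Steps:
x(V) = -3 + V
m(p, j) = -¼ + j/(2*p) (m(p, j) = (-3 + 6)/(-12) + j/(p + p) = 3*(-1/12) + j/((2*p)) = -¼ + j*(1/(2*p)) = -¼ + j/(2*p))
(640*(-676 + m(23, -9)) + 1849149)*(-4771593 + 4589596) = (640*(-676 + (¼)*(-1*23 + 2*(-9))/23) + 1849149)*(-4771593 + 4589596) = (640*(-676 + (¼)*(1/23)*(-23 - 18)) + 1849149)*(-181997) = (640*(-676 + (¼)*(1/23)*(-41)) + 1849149)*(-181997) = (640*(-676 - 41/92) + 1849149)*(-181997) = (640*(-62233/92) + 1849149)*(-181997) = (-9957280/23 + 1849149)*(-181997) = (32573147/23)*(-181997) = -5928215034559/23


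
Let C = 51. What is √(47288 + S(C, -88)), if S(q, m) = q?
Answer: √47339 ≈ 217.58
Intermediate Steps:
√(47288 + S(C, -88)) = √(47288 + 51) = √47339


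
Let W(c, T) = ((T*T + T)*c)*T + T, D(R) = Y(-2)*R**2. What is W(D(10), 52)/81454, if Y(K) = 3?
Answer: 21496826/40727 ≈ 527.83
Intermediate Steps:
D(R) = 3*R**2
W(c, T) = T + T*c*(T + T**2) (W(c, T) = ((T**2 + T)*c)*T + T = ((T + T**2)*c)*T + T = (c*(T + T**2))*T + T = T*c*(T + T**2) + T = T + T*c*(T + T**2))
W(D(10), 52)/81454 = (52*(1 + 52*(3*10**2) + (3*10**2)*52**2))/81454 = (52*(1 + 52*(3*100) + (3*100)*2704))*(1/81454) = (52*(1 + 52*300 + 300*2704))*(1/81454) = (52*(1 + 15600 + 811200))*(1/81454) = (52*826801)*(1/81454) = 42993652*(1/81454) = 21496826/40727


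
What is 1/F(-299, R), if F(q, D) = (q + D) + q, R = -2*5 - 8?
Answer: -1/616 ≈ -0.0016234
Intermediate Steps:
R = -18 (R = -10 - 8 = -18)
F(q, D) = D + 2*q (F(q, D) = (D + q) + q = D + 2*q)
1/F(-299, R) = 1/(-18 + 2*(-299)) = 1/(-18 - 598) = 1/(-616) = -1/616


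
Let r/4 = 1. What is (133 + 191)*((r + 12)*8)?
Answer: 41472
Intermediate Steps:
r = 4 (r = 4*1 = 4)
(133 + 191)*((r + 12)*8) = (133 + 191)*((4 + 12)*8) = 324*(16*8) = 324*128 = 41472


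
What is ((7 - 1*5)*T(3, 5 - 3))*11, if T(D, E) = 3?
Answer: 66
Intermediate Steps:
((7 - 1*5)*T(3, 5 - 3))*11 = ((7 - 1*5)*3)*11 = ((7 - 5)*3)*11 = (2*3)*11 = 6*11 = 66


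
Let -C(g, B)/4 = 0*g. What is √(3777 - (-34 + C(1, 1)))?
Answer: √3811 ≈ 61.733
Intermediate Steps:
C(g, B) = 0 (C(g, B) = -0*g = -4*0 = 0)
√(3777 - (-34 + C(1, 1))) = √(3777 - (-34 + 0)) = √(3777 - 1*(-34)) = √(3777 + 34) = √3811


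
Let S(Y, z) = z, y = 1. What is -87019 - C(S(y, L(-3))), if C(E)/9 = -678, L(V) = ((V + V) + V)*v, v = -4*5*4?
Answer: -80917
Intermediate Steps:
v = -80 (v = -20*4 = -80)
L(V) = -240*V (L(V) = ((V + V) + V)*(-80) = (2*V + V)*(-80) = (3*V)*(-80) = -240*V)
C(E) = -6102 (C(E) = 9*(-678) = -6102)
-87019 - C(S(y, L(-3))) = -87019 - 1*(-6102) = -87019 + 6102 = -80917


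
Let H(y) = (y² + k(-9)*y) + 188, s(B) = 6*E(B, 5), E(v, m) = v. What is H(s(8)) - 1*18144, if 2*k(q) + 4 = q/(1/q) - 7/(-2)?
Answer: -13720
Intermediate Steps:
s(B) = 6*B
k(q) = -¼ + q²/2 (k(q) = -2 + (q/(1/q) - 7/(-2))/2 = -2 + (q*q - 7*(-½))/2 = -2 + (q² + 7/2)/2 = -2 + (7/2 + q²)/2 = -2 + (7/4 + q²/2) = -¼ + q²/2)
H(y) = 188 + y² + 161*y/4 (H(y) = (y² + (-¼ + (½)*(-9)²)*y) + 188 = (y² + (-¼ + (½)*81)*y) + 188 = (y² + (-¼ + 81/2)*y) + 188 = (y² + 161*y/4) + 188 = 188 + y² + 161*y/4)
H(s(8)) - 1*18144 = (188 + (6*8)² + 161*(6*8)/4) - 1*18144 = (188 + 48² + (161/4)*48) - 18144 = (188 + 2304 + 1932) - 18144 = 4424 - 18144 = -13720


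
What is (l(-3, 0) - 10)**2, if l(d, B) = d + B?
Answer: 169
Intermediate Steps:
l(d, B) = B + d
(l(-3, 0) - 10)**2 = ((0 - 3) - 10)**2 = (-3 - 10)**2 = (-13)**2 = 169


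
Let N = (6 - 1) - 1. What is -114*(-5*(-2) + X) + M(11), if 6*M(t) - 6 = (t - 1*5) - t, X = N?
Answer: -9575/6 ≈ -1595.8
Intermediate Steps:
N = 4 (N = 5 - 1 = 4)
X = 4
M(t) = ⅙ (M(t) = 1 + ((t - 1*5) - t)/6 = 1 + ((t - 5) - t)/6 = 1 + ((-5 + t) - t)/6 = 1 + (⅙)*(-5) = 1 - ⅚ = ⅙)
-114*(-5*(-2) + X) + M(11) = -114*(-5*(-2) + 4) + ⅙ = -114*(10 + 4) + ⅙ = -114*14 + ⅙ = -1596 + ⅙ = -9575/6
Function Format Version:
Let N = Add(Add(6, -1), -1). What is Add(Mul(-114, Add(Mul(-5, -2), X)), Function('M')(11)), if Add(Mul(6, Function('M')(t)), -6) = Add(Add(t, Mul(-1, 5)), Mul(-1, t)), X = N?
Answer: Rational(-9575, 6) ≈ -1595.8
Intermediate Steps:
N = 4 (N = Add(5, -1) = 4)
X = 4
Function('M')(t) = Rational(1, 6) (Function('M')(t) = Add(1, Mul(Rational(1, 6), Add(Add(t, Mul(-1, 5)), Mul(-1, t)))) = Add(1, Mul(Rational(1, 6), Add(Add(t, -5), Mul(-1, t)))) = Add(1, Mul(Rational(1, 6), Add(Add(-5, t), Mul(-1, t)))) = Add(1, Mul(Rational(1, 6), -5)) = Add(1, Rational(-5, 6)) = Rational(1, 6))
Add(Mul(-114, Add(Mul(-5, -2), X)), Function('M')(11)) = Add(Mul(-114, Add(Mul(-5, -2), 4)), Rational(1, 6)) = Add(Mul(-114, Add(10, 4)), Rational(1, 6)) = Add(Mul(-114, 14), Rational(1, 6)) = Add(-1596, Rational(1, 6)) = Rational(-9575, 6)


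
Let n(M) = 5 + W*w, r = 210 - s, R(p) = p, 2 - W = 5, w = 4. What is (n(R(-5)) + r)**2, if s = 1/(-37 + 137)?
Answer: 412049401/10000 ≈ 41205.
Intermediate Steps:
W = -3 (W = 2 - 1*5 = 2 - 5 = -3)
s = 1/100 ≈ 0.010000
r = 20999/100 (r = 210 - 1*1/100 = 210 - 1/100 = 20999/100 ≈ 209.99)
n(M) = -7 (n(M) = 5 - 3*4 = 5 - 12 = -7)
(n(R(-5)) + r)**2 = (-7 + 20999/100)**2 = (20299/100)**2 = 412049401/10000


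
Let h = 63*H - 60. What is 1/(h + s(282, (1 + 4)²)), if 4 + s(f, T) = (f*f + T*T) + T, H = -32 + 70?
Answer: 1/82504 ≈ 1.2121e-5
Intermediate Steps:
H = 38
s(f, T) = -4 + T + T² + f² (s(f, T) = -4 + ((f*f + T*T) + T) = -4 + ((f² + T²) + T) = -4 + ((T² + f²) + T) = -4 + (T + T² + f²) = -4 + T + T² + f²)
h = 2334 (h = 63*38 - 60 = 2394 - 60 = 2334)
1/(h + s(282, (1 + 4)²)) = 1/(2334 + (-4 + (1 + 4)² + ((1 + 4)²)² + 282²)) = 1/(2334 + (-4 + 5² + (5²)² + 79524)) = 1/(2334 + (-4 + 25 + 25² + 79524)) = 1/(2334 + (-4 + 25 + 625 + 79524)) = 1/(2334 + 80170) = 1/82504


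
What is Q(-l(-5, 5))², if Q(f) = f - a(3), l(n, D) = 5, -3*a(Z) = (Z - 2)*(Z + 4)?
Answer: 64/9 ≈ 7.1111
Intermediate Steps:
a(Z) = -(-2 + Z)*(4 + Z)/3 (a(Z) = -(Z - 2)*(Z + 4)/3 = -(-2 + Z)*(4 + Z)/3)
Q(f) = 7/3 + f (Q(f) = f - (8/3 - ⅔*3 - ⅓*3²) = f - (8/3 - 2 - ⅓*9) = f - (8/3 - 2 - 3) = f - 1*(-7/3) = f + 7/3 = 7/3 + f)
Q(-l(-5, 5))² = (7/3 - 1*5)² = (7/3 - 5)² = (-8/3)² = 64/9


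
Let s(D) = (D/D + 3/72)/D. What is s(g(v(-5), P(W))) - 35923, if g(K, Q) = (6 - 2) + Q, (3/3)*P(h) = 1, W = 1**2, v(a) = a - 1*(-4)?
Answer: -862147/24 ≈ -35923.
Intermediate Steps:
v(a) = 4 + a (v(a) = a + 4 = 4 + a)
W = 1
P(h) = 1
g(K, Q) = 4 + Q
s(D) = 25/(24*D) (s(D) = (1 + 3*(1/72))/D = (1 + 1/24)/D = 25/(24*D))
s(g(v(-5), P(W))) - 35923 = 25/(24*(4 + 1)) - 35923 = (25/24)/5 - 35923 = (25/24)*(1/5) - 35923 = 5/24 - 35923 = -862147/24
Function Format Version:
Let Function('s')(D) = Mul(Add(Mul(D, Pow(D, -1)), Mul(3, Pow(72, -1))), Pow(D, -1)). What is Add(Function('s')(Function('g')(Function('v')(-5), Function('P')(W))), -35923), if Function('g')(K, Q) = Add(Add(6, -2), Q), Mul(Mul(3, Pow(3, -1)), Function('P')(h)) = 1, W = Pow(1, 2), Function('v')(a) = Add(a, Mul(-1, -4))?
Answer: Rational(-862147, 24) ≈ -35923.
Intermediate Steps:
Function('v')(a) = Add(4, a) (Function('v')(a) = Add(a, 4) = Add(4, a))
W = 1
Function('P')(h) = 1
Function('g')(K, Q) = Add(4, Q)
Function('s')(D) = Mul(Rational(25, 24), Pow(D, -1)) (Function('s')(D) = Mul(Add(1, Mul(3, Rational(1, 72))), Pow(D, -1)) = Mul(Add(1, Rational(1, 24)), Pow(D, -1)) = Mul(Rational(25, 24), Pow(D, -1)))
Add(Function('s')(Function('g')(Function('v')(-5), Function('P')(W))), -35923) = Add(Mul(Rational(25, 24), Pow(Add(4, 1), -1)), -35923) = Add(Mul(Rational(25, 24), Pow(5, -1)), -35923) = Add(Mul(Rational(25, 24), Rational(1, 5)), -35923) = Add(Rational(5, 24), -35923) = Rational(-862147, 24)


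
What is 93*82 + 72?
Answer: 7698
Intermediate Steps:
93*82 + 72 = 7626 + 72 = 7698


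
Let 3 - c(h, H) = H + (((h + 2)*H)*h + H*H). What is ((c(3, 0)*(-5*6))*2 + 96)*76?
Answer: -6384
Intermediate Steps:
c(h, H) = 3 - H - H**2 - H*h*(2 + h) (c(h, H) = 3 - (H + (((h + 2)*H)*h + H*H)) = 3 - (H + (((2 + h)*H)*h + H**2)) = 3 - (H + ((H*(2 + h))*h + H**2)) = 3 - (H + (H*h*(2 + h) + H**2)) = 3 - (H + (H**2 + H*h*(2 + h))) = 3 - (H + H**2 + H*h*(2 + h)) = 3 + (-H - H**2 - H*h*(2 + h)) = 3 - H - H**2 - H*h*(2 + h))
((c(3, 0)*(-5*6))*2 + 96)*76 = (((3 - 1*0 - 1*0**2 - 1*0*3**2 - 2*0*3)*(-5*6))*2 + 96)*76 = (((3 + 0 - 1*0 - 1*0*9 + 0)*(-30))*2 + 96)*76 = (((3 + 0 + 0 + 0 + 0)*(-30))*2 + 96)*76 = ((3*(-30))*2 + 96)*76 = (-90*2 + 96)*76 = (-180 + 96)*76 = -84*76 = -6384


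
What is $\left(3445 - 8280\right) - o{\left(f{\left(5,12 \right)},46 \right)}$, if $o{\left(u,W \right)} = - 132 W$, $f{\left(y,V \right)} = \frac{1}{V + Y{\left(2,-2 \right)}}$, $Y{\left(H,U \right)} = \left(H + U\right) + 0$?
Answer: $1237$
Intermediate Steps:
$Y{\left(H,U \right)} = H + U$
$f{\left(y,V \right)} = \frac{1}{V}$ ($f{\left(y,V \right)} = \frac{1}{V + \left(2 - 2\right)} = \frac{1}{V + 0} = \frac{1}{V}$)
$\left(3445 - 8280\right) - o{\left(f{\left(5,12 \right)},46 \right)} = \left(3445 - 8280\right) - \left(-132\right) 46 = \left(3445 - 8280\right) - -6072 = -4835 + 6072 = 1237$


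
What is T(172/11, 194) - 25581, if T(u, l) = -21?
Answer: -25602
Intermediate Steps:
T(172/11, 194) - 25581 = -21 - 25581 = -25602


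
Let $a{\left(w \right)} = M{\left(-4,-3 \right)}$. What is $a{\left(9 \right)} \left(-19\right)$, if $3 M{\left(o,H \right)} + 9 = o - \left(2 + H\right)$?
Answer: $76$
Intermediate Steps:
$M{\left(o,H \right)} = - \frac{11}{3} - \frac{H}{3} + \frac{o}{3}$ ($M{\left(o,H \right)} = -3 + \frac{o - \left(2 + H\right)}{3} = -3 + \frac{-2 + o - H}{3} = -3 - \left(\frac{2}{3} - \frac{o}{3} + \frac{H}{3}\right) = - \frac{11}{3} - \frac{H}{3} + \frac{o}{3}$)
$a{\left(w \right)} = -4$ ($a{\left(w \right)} = - \frac{11}{3} - -1 + \frac{1}{3} \left(-4\right) = - \frac{11}{3} + 1 - \frac{4}{3} = -4$)
$a{\left(9 \right)} \left(-19\right) = \left(-4\right) \left(-19\right) = 76$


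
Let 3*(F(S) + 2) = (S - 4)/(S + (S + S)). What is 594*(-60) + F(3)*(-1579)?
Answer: -875435/27 ≈ -32424.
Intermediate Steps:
F(S) = -2 + (-4 + S)/(9*S) (F(S) = -2 + ((S - 4)/(S + (S + S)))/3 = -2 + ((-4 + S)/(S + 2*S))/3 = -2 + ((-4 + S)/((3*S)))/3 = -2 + ((-4 + S)*(1/(3*S)))/3 = -2 + ((-4 + S)/(3*S))/3 = -2 + (-4 + S)/(9*S))
594*(-60) + F(3)*(-1579) = 594*(-60) + ((⅑)*(-4 - 17*3)/3)*(-1579) = -35640 + ((⅑)*(⅓)*(-4 - 51))*(-1579) = -35640 + ((⅑)*(⅓)*(-55))*(-1579) = -35640 - 55/27*(-1579) = -35640 + 86845/27 = -875435/27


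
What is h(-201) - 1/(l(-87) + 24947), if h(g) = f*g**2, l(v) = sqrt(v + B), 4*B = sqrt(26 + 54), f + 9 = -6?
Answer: -606015 - 1/(24947 + I*sqrt(87 - sqrt(5))) ≈ -6.0602e+5 + 1.4793e-8*I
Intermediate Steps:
f = -15 (f = -9 - 6 = -15)
B = sqrt(5) (B = sqrt(26 + 54)/4 = sqrt(80)/4 = (4*sqrt(5))/4 = sqrt(5) ≈ 2.2361)
l(v) = sqrt(v + sqrt(5))
h(g) = -15*g**2
h(-201) - 1/(l(-87) + 24947) = -15*(-201)**2 - 1/(sqrt(-87 + sqrt(5)) + 24947) = -15*40401 - 1/(24947 + sqrt(-87 + sqrt(5))) = -606015 - 1/(24947 + sqrt(-87 + sqrt(5)))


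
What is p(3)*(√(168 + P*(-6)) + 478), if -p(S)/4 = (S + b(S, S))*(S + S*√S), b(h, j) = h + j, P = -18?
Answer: -216*(1 + √3)*(239 + √69) ≈ -1.4594e+5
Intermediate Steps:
p(S) = -12*S*(S + S^(3/2)) (p(S) = -4*(S + (S + S))*(S + S*√S) = -4*(S + 2*S)*(S + S^(3/2)) = -4*3*S*(S + S^(3/2)) = -12*S*(S + S^(3/2)))
p(3)*(√(168 + P*(-6)) + 478) = (-12*3² - 108*√3)*(√(168 - 18*(-6)) + 478) = (-12*9 - 108*√3)*(√(168 + 108) + 478) = (-108 - 108*√3)*(√276 + 478) = (-108 - 108*√3)*(2*√69 + 478) = (-108 - 108*√3)*(478 + 2*√69)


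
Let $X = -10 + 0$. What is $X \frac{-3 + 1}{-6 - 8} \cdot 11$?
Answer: $- \frac{110}{7} \approx -15.714$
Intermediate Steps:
$X = -10$
$X \frac{-3 + 1}{-6 - 8} \cdot 11 = - 10 \frac{-3 + 1}{-6 - 8} \cdot 11 = - 10 \left(- \frac{2}{-14}\right) 11 = - 10 \left(\left(-2\right) \left(- \frac{1}{14}\right)\right) 11 = \left(-10\right) \frac{1}{7} \cdot 11 = \left(- \frac{10}{7}\right) 11 = - \frac{110}{7}$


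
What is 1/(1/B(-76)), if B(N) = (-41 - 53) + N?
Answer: -170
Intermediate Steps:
B(N) = -94 + N
1/(1/B(-76)) = 1/(1/(-94 - 76)) = 1/(1/(-170)) = 1/(-1/170) = -170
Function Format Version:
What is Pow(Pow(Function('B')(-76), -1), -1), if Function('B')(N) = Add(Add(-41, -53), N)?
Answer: -170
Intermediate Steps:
Function('B')(N) = Add(-94, N)
Pow(Pow(Function('B')(-76), -1), -1) = Pow(Pow(Add(-94, -76), -1), -1) = Pow(Pow(-170, -1), -1) = Pow(Rational(-1, 170), -1) = -170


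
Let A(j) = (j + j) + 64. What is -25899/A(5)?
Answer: -25899/74 ≈ -349.99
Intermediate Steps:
A(j) = 64 + 2*j (A(j) = 2*j + 64 = 64 + 2*j)
-25899/A(5) = -25899/(64 + 2*5) = -25899/(64 + 10) = -25899/74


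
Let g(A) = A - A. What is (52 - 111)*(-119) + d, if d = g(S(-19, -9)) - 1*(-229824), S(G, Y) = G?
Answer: 236845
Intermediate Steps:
g(A) = 0
d = 229824 (d = 0 - 1*(-229824) = 0 + 229824 = 229824)
(52 - 111)*(-119) + d = (52 - 111)*(-119) + 229824 = -59*(-119) + 229824 = 7021 + 229824 = 236845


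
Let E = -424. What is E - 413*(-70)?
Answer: 28486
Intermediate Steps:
E - 413*(-70) = -424 - 413*(-70) = -424 + 28910 = 28486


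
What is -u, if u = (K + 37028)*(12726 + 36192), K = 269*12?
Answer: -1969243008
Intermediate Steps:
K = 3228
u = 1969243008 (u = (3228 + 37028)*(12726 + 36192) = 40256*48918 = 1969243008)
-u = -1*1969243008 = -1969243008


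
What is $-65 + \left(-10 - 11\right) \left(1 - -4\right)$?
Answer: $-170$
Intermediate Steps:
$-65 + \left(-10 - 11\right) \left(1 - -4\right) = -65 - 21 \left(1 + 4\right) = -65 - 105 = -170$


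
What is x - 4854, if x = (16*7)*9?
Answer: -3846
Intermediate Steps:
x = 1008 (x = 112*9 = 1008)
x - 4854 = 1008 - 4854 = -3846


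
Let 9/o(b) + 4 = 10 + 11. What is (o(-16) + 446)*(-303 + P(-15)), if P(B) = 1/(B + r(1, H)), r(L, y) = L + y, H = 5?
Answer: -20708248/153 ≈ -1.3535e+5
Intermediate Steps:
o(b) = 9/17 (o(b) = 9/(-4 + (10 + 11)) = 9/(-4 + 21) = 9/17)
P(B) = 1/(6 + B) (P(B) = 1/(B + (1 + 5)) = 1/(B + 6) = 1/(6 + B))
(o(-16) + 446)*(-303 + P(-15)) = (9/17 + 446)*(-303 + 1/(6 - 15)) = 7591*(-303 + 1/(-9))/17 = 7591*(-303 - ⅑)/17 = (7591/17)*(-2728/9) = -20708248/153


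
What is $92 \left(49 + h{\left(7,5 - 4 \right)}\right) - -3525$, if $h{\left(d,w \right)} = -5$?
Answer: $7573$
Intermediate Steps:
$92 \left(49 + h{\left(7,5 - 4 \right)}\right) - -3525 = 92 \left(49 - 5\right) - -3525 = 92 \cdot 44 + 3525 = 4048 + 3525 = 7573$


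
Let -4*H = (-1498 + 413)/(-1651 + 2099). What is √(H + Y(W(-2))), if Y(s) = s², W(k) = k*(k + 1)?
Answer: 3*√131/16 ≈ 2.1460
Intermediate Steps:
W(k) = k*(1 + k)
H = 155/256 (H = -(-1498 + 413)/(4*(-1651 + 2099)) = -(-1085)/(4*448) = -¼*(-155/64) = 155/256 ≈ 0.60547)
√(H + Y(W(-2))) = √(155/256 + (-2*(1 - 2))²) = √(155/256 + (-2*(-1))²) = √(155/256 + 2²) = √(155/256 + 4) = √(1179/256) = 3*√131/16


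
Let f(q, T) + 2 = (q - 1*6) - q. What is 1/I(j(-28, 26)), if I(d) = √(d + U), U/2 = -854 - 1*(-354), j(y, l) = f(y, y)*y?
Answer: -I*√194/388 ≈ -0.035898*I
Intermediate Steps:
f(q, T) = -8 (f(q, T) = -2 + ((q - 1*6) - q) = -2 + ((q - 6) - q) = -2 + ((-6 + q) - q) = -2 - 6 = -8)
j(y, l) = -8*y
U = -1000 (U = 2*(-854 - 1*(-354)) = 2*(-854 + 354) = 2*(-500) = -1000)
I(d) = √(-1000 + d) (I(d) = √(d - 1000) = √(-1000 + d))
1/I(j(-28, 26)) = 1/(√(-1000 - 8*(-28))) = 1/(√(-1000 + 224)) = 1/(√(-776)) = 1/(2*I*√194) = -I*√194/388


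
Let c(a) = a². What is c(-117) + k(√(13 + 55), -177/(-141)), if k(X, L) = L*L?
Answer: 30242482/2209 ≈ 13691.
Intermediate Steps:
k(X, L) = L²
c(-117) + k(√(13 + 55), -177/(-141)) = (-117)² + (-177/(-141))² = 13689 + (-177*(-1/141))² = 13689 + (59/47)² = 13689 + 3481/2209 = 30242482/2209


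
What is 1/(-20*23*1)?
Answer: -1/460 ≈ -0.0021739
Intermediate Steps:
1/(-20*23*1) = 1/(-460*1) = 1/(-460) = -1/460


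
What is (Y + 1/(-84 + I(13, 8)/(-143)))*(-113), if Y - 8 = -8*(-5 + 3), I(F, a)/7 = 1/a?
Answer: -260502064/96103 ≈ -2710.7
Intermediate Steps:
I(F, a) = 7/a
Y = 24 (Y = 8 - 8*(-5 + 3) = 8 - 8*(-2) = 8 + 16 = 24)
(Y + 1/(-84 + I(13, 8)/(-143)))*(-113) = (24 + 1/(-84 + (7/8)/(-143)))*(-113) = (24 + 1/(-84 + (7*(⅛))*(-1/143)))*(-113) = (24 + 1/(-84 + (7/8)*(-1/143)))*(-113) = (24 + 1/(-84 - 7/1144))*(-113) = (24 + 1/(-96103/1144))*(-113) = (24 - 1144/96103)*(-113) = (2305328/96103)*(-113) = -260502064/96103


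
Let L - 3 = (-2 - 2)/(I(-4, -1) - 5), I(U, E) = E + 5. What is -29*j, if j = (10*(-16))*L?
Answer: 32480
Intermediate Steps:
I(U, E) = 5 + E
L = 7 (L = 3 + (-2 - 2)/((5 - 1) - 5) = 3 - 4/(4 - 5) = 3 - 4/(-1) = 3 - 4*(-1) = 3 + 4 = 7)
j = -1120 (j = (10*(-16))*7 = -160*7 = -1120)
-29*j = -29*(-1120) = 32480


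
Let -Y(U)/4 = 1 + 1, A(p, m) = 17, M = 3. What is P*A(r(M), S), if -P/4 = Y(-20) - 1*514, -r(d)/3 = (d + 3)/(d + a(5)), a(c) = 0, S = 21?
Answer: 35496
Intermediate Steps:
r(d) = -3*(3 + d)/d (r(d) = -3*(d + 3)/(d + 0) = -3*(3 + d)/d)
Y(U) = -8 (Y(U) = -4*(1 + 1) = -4*2 = -8)
P = 2088 (P = -4*(-8 - 1*514) = -4*(-8 - 514) = -4*(-522) = 2088)
P*A(r(M), S) = 2088*17 = 35496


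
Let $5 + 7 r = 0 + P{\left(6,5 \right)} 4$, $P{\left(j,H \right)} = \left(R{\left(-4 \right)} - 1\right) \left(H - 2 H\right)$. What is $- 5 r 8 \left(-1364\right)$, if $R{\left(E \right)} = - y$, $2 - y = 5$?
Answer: $- \frac{2455200}{7} \approx -3.5074 \cdot 10^{5}$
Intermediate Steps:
$y = -3$ ($y = 2 - 5 = -3$)
$R{\left(E \right)} = 3$ ($R{\left(E \right)} = \left(-1\right) \left(-3\right) = 3$)
$P{\left(j,H \right)} = - 2 H$ ($P{\left(j,H \right)} = \left(3 - 1\right) \left(H - 2 H\right) = 2 \left(- H\right) = - 2 H$)
$r = - \frac{45}{7}$ ($r = - \frac{5}{7} + \frac{0 + \left(-2\right) 5 \cdot 4}{7} = - \frac{5}{7} + \frac{0 - 40}{7} = - \frac{5}{7} + \frac{1}{7} \left(-40\right) = - \frac{5}{7} - \frac{40}{7} = - \frac{45}{7} \approx -6.4286$)
$- 5 r 8 \left(-1364\right) = \left(-5\right) \left(- \frac{45}{7}\right) 8 \left(-1364\right) = \frac{225}{7} \cdot 8 \left(-1364\right) = \frac{1800}{7} \left(-1364\right) = - \frac{2455200}{7}$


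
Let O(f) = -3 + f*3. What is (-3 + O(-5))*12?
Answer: -252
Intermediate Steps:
O(f) = -3 + 3*f
(-3 + O(-5))*12 = (-3 + (-3 + 3*(-5)))*12 = (-3 + (-3 - 15))*12 = (-3 - 18)*12 = -21*12 = -252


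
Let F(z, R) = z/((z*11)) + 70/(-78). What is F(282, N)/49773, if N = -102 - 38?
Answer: -346/21352617 ≈ -1.6204e-5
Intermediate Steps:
N = -140
F(z, R) = -346/429 (F(z, R) = z/((11*z)) + 70*(-1/78) = z*(1/(11*z)) - 35/39 = 1/11 - 35/39 = -346/429)
F(282, N)/49773 = -346/429/49773 = -346/429*1/49773 = -346/21352617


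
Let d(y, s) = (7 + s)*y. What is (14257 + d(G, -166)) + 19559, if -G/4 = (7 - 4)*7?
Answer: 47172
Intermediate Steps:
G = -84 (G = -4*(7 - 4)*7 = -12*7 = -4*21 = -84)
d(y, s) = y*(7 + s)
(14257 + d(G, -166)) + 19559 = (14257 - 84*(7 - 166)) + 19559 = (14257 - 84*(-159)) + 19559 = (14257 + 13356) + 19559 = 27613 + 19559 = 47172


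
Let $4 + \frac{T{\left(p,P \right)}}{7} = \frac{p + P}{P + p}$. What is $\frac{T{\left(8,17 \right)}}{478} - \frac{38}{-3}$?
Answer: $\frac{18101}{1434} \approx 12.623$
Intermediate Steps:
$T{\left(p,P \right)} = -21$ ($T{\left(p,P \right)} = -28 + 7 \frac{p + P}{P + p} = -28 + 7 \frac{P + p}{P + p} = -28 + 7 \cdot 1 = -28 + 7 = -21$)
$\frac{T{\left(8,17 \right)}}{478} - \frac{38}{-3} = - \frac{21}{478} - \frac{38}{-3} = \left(-21\right) \frac{1}{478} - - \frac{38}{3} = - \frac{21}{478} + \frac{38}{3} = \frac{18101}{1434}$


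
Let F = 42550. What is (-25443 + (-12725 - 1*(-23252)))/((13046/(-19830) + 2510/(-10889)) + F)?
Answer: -1610397512460/4593790793653 ≈ -0.35056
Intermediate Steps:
(-25443 + (-12725 - 1*(-23252)))/((13046/(-19830) + 2510/(-10889)) + F) = (-25443 + (-12725 - 1*(-23252)))/((13046/(-19830) + 2510/(-10889)) + 42550) = (-25443 + (-12725 + 23252))/((13046*(-1/19830) + 2510*(-1/10889)) + 42550) = (-25443 + 10527)/((-6523/9915 - 2510/10889) + 42550) = -14916/(-95915597/107964435 + 42550) = -14916/4593790793653/107964435 = -14916*107964435/4593790793653 = -1610397512460/4593790793653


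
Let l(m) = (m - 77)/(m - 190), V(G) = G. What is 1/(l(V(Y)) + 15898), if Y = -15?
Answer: 205/3259182 ≈ 6.2899e-5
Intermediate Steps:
l(m) = (-77 + m)/(-190 + m)
1/(l(V(Y)) + 15898) = 1/((-77 - 15)/(-190 - 15) + 15898) = 1/(-92/(-205) + 15898) = 1/(-1/205*(-92) + 15898) = 1/(92/205 + 15898) = 1/(3259182/205) = 205/3259182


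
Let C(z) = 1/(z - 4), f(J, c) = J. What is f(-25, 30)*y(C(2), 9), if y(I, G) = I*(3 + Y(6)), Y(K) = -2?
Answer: 25/2 ≈ 12.500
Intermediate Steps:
C(z) = 1/(-4 + z)
y(I, G) = I (y(I, G) = I*(3 - 2) = I*1 = I)
f(-25, 30)*y(C(2), 9) = -25/(-4 + 2) = -25/(-2) = -25*(-1/2) = 25/2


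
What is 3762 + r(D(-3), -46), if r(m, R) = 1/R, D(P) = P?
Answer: 173051/46 ≈ 3762.0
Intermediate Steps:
3762 + r(D(-3), -46) = 3762 + 1/(-46) = 3762 - 1/46 = 173051/46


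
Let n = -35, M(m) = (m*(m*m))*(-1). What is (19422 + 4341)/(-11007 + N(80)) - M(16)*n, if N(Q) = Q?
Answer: -1566518483/10927 ≈ -1.4336e+5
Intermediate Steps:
M(m) = -m**3 (M(m) = (m*m**2)*(-1) = m**3*(-1) = -m**3)
(19422 + 4341)/(-11007 + N(80)) - M(16)*n = (19422 + 4341)/(-11007 + 80) - (-1*16**3)*(-35) = 23763/(-10927) - (-1*4096)*(-35) = 23763*(-1/10927) - (-4096)*(-35) = -23763/10927 - 1*143360 = -23763/10927 - 143360 = -1566518483/10927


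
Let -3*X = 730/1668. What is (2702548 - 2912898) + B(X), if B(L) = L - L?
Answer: -210350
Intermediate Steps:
X = -365/2502 (X = -730/(3*1668) = -⅓*365/834 = -365/2502 ≈ -0.14588)
B(L) = 0
(2702548 - 2912898) + B(X) = (2702548 - 2912898) + 0 = -210350 + 0 = -210350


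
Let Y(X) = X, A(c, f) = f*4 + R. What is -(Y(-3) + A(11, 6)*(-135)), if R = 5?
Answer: 3918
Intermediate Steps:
A(c, f) = 5 + 4*f (A(c, f) = f*4 + 5 = 4*f + 5 = 5 + 4*f)
-(Y(-3) + A(11, 6)*(-135)) = -(-3 + (5 + 4*6)*(-135)) = -(-3 + (5 + 24)*(-135)) = -(-3 + 29*(-135)) = -(-3 - 3915) = -1*(-3918) = 3918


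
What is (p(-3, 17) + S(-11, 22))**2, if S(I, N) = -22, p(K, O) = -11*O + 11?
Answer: 39204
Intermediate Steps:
p(K, O) = 11 - 11*O
(p(-3, 17) + S(-11, 22))**2 = ((11 - 11*17) - 22)**2 = ((11 - 187) - 22)**2 = (-176 - 22)**2 = (-198)**2 = 39204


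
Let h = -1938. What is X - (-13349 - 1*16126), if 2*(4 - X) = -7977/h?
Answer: 38084209/1292 ≈ 29477.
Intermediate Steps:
X = 2509/1292 (X = 4 - (-7977)/(2*(-1938)) = 4 - (-7977)*(-1)/(2*1938) = 4 - ½*2659/646 = 4 - 2659/1292 = 2509/1292 ≈ 1.9419)
X - (-13349 - 1*16126) = 2509/1292 - (-13349 - 1*16126) = 2509/1292 - (-13349 - 16126) = 2509/1292 - 1*(-29475) = 2509/1292 + 29475 = 38084209/1292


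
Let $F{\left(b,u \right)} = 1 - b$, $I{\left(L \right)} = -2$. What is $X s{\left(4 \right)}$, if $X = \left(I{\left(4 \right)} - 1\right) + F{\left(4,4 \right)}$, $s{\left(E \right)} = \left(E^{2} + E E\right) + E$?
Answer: $-216$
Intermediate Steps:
$s{\left(E \right)} = E + 2 E^{2}$ ($s{\left(E \right)} = \left(E^{2} + E^{2}\right) + E = 2 E^{2} + E = E + 2 E^{2}$)
$X = -6$ ($X = \left(-2 - 1\right) + \left(1 - 4\right) = -3 + \left(1 - 4\right) = -3 - 3 = -6$)
$X s{\left(4 \right)} = - 6 \cdot 4 \left(1 + 2 \cdot 4\right) = - 6 \cdot 4 \left(1 + 8\right) = - 6 \cdot 4 \cdot 9 = \left(-6\right) 36 = -216$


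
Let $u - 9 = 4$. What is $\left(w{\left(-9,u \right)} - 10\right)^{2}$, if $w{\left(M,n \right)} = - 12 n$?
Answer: $27556$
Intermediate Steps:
$u = 13$ ($u = 9 + 4 = 13$)
$\left(w{\left(-9,u \right)} - 10\right)^{2} = \left(\left(-12\right) 13 - 10\right)^{2} = \left(-156 - 10\right)^{2} = \left(-166\right)^{2} = 27556$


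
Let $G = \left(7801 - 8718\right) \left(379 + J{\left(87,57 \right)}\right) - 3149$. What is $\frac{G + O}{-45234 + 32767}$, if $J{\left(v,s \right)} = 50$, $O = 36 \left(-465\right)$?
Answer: $\frac{413282}{12467} \approx 33.15$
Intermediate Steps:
$O = -16740$
$G = -396542$ ($G = \left(7801 - 8718\right) \left(379 + 50\right) - 3149 = \left(-917\right) 429 - 3149 = -393393 - 3149 = -396542$)
$\frac{G + O}{-45234 + 32767} = \frac{-396542 - 16740}{-45234 + 32767} = - \frac{413282}{-12467} = \left(-413282\right) \left(- \frac{1}{12467}\right) = \frac{413282}{12467}$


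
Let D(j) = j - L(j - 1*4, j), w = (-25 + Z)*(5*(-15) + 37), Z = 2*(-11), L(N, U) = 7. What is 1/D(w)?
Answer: 1/1779 ≈ 0.00056211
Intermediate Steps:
Z = -22
w = 1786 (w = (-25 - 22)*(5*(-15) + 37) = -47*(-75 + 37) = -47*(-38) = 1786)
D(j) = -7 + j (D(j) = j - 1*7 = j - 7 = -7 + j)
1/D(w) = 1/(-7 + 1786) = 1/1779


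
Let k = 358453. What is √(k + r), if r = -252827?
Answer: √105626 ≈ 325.00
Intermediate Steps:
√(k + r) = √(358453 - 252827) = √105626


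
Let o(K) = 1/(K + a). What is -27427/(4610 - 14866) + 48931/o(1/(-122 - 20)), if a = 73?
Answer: 2600768758637/728176 ≈ 3.5716e+6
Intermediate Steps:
o(K) = 1/(73 + K) (o(K) = 1/(K + 73) = 1/(73 + K))
-27427/(4610 - 14866) + 48931/o(1/(-122 - 20)) = -27427/(4610 - 14866) + 48931/(1/(73 + 1/(-122 - 20))) = -27427/(-10256) + 48931/(1/(73 + 1/(-142))) = -27427*(-1/10256) + 48931/(1/(73 - 1/142)) = 27427/10256 + 48931/(1/(10365/142)) = 27427/10256 + 48931/(142/10365) = 27427/10256 + 48931*(10365/142) = 27427/10256 + 507169815/142 = 2600768758637/728176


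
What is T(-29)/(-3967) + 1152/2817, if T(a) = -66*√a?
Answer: 128/313 + 66*I*√29/3967 ≈ 0.40895 + 0.089594*I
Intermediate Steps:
T(-29)/(-3967) + 1152/2817 = -66*I*√29/(-3967) + 1152/2817 = -66*I*√29*(-1/3967) + 1152*(1/2817) = -66*I*√29*(-1/3967) + 128/313 = 66*I*√29/3967 + 128/313 = 128/313 + 66*I*√29/3967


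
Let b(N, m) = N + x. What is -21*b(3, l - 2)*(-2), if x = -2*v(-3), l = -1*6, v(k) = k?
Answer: 378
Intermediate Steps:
l = -6
x = 6 (x = -2*(-3) = 6)
b(N, m) = 6 + N (b(N, m) = N + 6 = 6 + N)
-21*b(3, l - 2)*(-2) = -21*(6 + 3)*(-2) = -21*9*(-2) = -189*(-2) = 378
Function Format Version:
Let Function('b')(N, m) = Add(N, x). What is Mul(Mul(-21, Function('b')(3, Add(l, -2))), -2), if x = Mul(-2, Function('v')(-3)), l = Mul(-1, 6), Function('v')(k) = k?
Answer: 378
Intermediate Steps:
l = -6
x = 6 (x = Mul(-2, -3) = 6)
Function('b')(N, m) = Add(6, N) (Function('b')(N, m) = Add(N, 6) = Add(6, N))
Mul(Mul(-21, Function('b')(3, Add(l, -2))), -2) = Mul(Mul(-21, Add(6, 3)), -2) = Mul(Mul(-21, 9), -2) = Mul(-189, -2) = 378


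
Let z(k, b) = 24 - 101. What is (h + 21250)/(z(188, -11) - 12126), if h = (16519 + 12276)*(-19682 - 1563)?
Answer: 611728525/12203 ≈ 50129.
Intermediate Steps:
z(k, b) = -77
h = -611749775 (h = 28795*(-21245) = -611749775)
(h + 21250)/(z(188, -11) - 12126) = (-611749775 + 21250)/(-77 - 12126) = -611728525/(-12203) = -611728525*(-1/12203) = 611728525/12203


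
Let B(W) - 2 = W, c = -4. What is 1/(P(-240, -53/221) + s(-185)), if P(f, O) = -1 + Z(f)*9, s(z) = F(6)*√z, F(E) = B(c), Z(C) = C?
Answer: I/(-2161*I + 2*√185) ≈ -0.00046268 + 5.8242e-6*I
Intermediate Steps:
B(W) = 2 + W
F(E) = -2 (F(E) = 2 - 4 = -2)
s(z) = -2*√z
P(f, O) = -1 + 9*f (P(f, O) = -1 + f*9 = -1 + 9*f)
1/(P(-240, -53/221) + s(-185)) = 1/((-1 + 9*(-240)) - 2*I*√185) = 1/((-1 - 2160) - 2*I*√185) = 1/(-2161 - 2*I*√185)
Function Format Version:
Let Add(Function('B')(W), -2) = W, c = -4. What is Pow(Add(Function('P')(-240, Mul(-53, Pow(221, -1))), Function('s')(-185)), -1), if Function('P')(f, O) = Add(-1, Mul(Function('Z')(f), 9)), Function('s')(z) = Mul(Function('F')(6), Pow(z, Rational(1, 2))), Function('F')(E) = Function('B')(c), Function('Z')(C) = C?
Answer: Mul(I, Pow(Add(Mul(-2161, I), Mul(2, Pow(185, Rational(1, 2)))), -1)) ≈ Add(-0.00046268, Mul(5.8242e-6, I))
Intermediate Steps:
Function('B')(W) = Add(2, W)
Function('F')(E) = -2 (Function('F')(E) = Add(2, -4) = -2)
Function('s')(z) = Mul(-2, Pow(z, Rational(1, 2)))
Function('P')(f, O) = Add(-1, Mul(9, f)) (Function('P')(f, O) = Add(-1, Mul(f, 9)) = Add(-1, Mul(9, f)))
Pow(Add(Function('P')(-240, Mul(-53, Pow(221, -1))), Function('s')(-185)), -1) = Pow(Add(Add(-1, Mul(9, -240)), Mul(-2, Pow(-185, Rational(1, 2)))), -1) = Pow(Add(Add(-1, -2160), Mul(-2, Mul(I, Pow(185, Rational(1, 2))))), -1) = Pow(Add(-2161, Mul(-2, I, Pow(185, Rational(1, 2)))), -1)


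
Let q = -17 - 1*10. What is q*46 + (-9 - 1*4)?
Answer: -1255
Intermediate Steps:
q = -27 (q = -17 - 10 = -27)
q*46 + (-9 - 1*4) = -27*46 + (-9 - 1*4) = -1242 + (-9 - 4) = -1242 - 13 = -1255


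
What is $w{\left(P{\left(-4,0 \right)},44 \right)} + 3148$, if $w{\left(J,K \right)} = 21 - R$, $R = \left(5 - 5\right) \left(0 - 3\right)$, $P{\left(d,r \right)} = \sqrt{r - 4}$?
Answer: $3169$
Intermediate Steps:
$P{\left(d,r \right)} = \sqrt{-4 + r}$
$R = 0$ ($R = 0 \left(-3\right) = 0$)
$w{\left(J,K \right)} = 21$ ($w{\left(J,K \right)} = 21 - 0 = 21 + 0 = 21$)
$w{\left(P{\left(-4,0 \right)},44 \right)} + 3148 = 21 + 3148 = 3169$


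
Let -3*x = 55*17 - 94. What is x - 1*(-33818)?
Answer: 100613/3 ≈ 33538.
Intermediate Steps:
x = -841/3 (x = -(55*17 - 94)/3 = -(935 - 94)/3 = -⅓*841 = -841/3 ≈ -280.33)
x - 1*(-33818) = -841/3 - 1*(-33818) = -841/3 + 33818 = 100613/3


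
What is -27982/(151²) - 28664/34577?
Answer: -1621101478/788390177 ≈ -2.0562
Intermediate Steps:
-27982/(151²) - 28664/34577 = -27982/22801 - 28664*1/34577 = -27982*1/22801 - 28664/34577 = -27982/22801 - 28664/34577 = -1621101478/788390177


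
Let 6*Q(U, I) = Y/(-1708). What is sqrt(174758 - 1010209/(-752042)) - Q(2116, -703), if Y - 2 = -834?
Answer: -104/1281 + 13*sqrt(584841107533810)/752042 ≈ 417.96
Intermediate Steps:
Y = -832 (Y = 2 - 834 = -832)
Q(U, I) = 104/1281 (Q(U, I) = (-832/(-1708))/6 = (-832*(-1/1708))/6 = (1/6)*(208/427) = 104/1281)
sqrt(174758 - 1010209/(-752042)) - Q(2116, -703) = sqrt(174758 - 1010209/(-752042)) - 1*104/1281 = sqrt(174758 - 1010209*(-1/752042)) - 104/1281 = sqrt(174758 + 1010209/752042) - 104/1281 = sqrt(131426366045/752042) - 104/1281 = 13*sqrt(584841107533810)/752042 - 104/1281 = -104/1281 + 13*sqrt(584841107533810)/752042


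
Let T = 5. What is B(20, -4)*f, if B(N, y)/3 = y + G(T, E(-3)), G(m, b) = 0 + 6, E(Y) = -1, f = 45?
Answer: 270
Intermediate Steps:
G(m, b) = 6
B(N, y) = 18 + 3*y (B(N, y) = 3*(y + 6) = 3*(6 + y) = 18 + 3*y)
B(20, -4)*f = (18 + 3*(-4))*45 = (18 - 12)*45 = 6*45 = 270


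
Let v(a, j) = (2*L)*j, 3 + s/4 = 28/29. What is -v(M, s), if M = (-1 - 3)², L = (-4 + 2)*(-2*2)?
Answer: 3776/29 ≈ 130.21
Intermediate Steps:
s = -236/29 (s = -12 + 4*(28/29) = -12 + 112/29 = -236/29 ≈ -8.1379)
L = 8 (L = -2*(-4) = 8)
M = 16 (M = (-4)² = 16)
v(a, j) = 16*j (v(a, j) = (2*8)*j = 16*j)
-v(M, s) = -16*(-236)/29 = -1*(-3776/29) = 3776/29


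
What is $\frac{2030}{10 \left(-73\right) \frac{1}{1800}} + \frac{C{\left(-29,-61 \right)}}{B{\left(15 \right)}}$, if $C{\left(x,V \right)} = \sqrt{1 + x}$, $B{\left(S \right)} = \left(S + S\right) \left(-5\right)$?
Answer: $- \frac{365400}{73} - \frac{i \sqrt{7}}{75} \approx -5005.5 - 0.035277 i$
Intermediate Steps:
$B{\left(S \right)} = - 10 S$ ($B{\left(S \right)} = 2 S \left(-5\right) = - 10 S$)
$\frac{2030}{10 \left(-73\right) \frac{1}{1800}} + \frac{C{\left(-29,-61 \right)}}{B{\left(15 \right)}} = \frac{2030}{10 \left(-73\right) \frac{1}{1800}} + \frac{\sqrt{1 - 29}}{\left(-10\right) 15} = \frac{2030}{\left(-730\right) \frac{1}{1800}} + \frac{\sqrt{-28}}{-150} = \frac{2030}{- \frac{73}{180}} + 2 i \sqrt{7} \left(- \frac{1}{150}\right) = 2030 \left(- \frac{180}{73}\right) - \frac{i \sqrt{7}}{75} = - \frac{365400}{73} - \frac{i \sqrt{7}}{75}$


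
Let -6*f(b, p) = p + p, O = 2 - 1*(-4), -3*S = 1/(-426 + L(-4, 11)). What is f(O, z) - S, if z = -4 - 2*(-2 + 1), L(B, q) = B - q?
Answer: 881/1323 ≈ 0.66591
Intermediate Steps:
z = -2 (z = -4 - 2*(-1) = -4 + 2 = -2)
S = 1/1323 (S = -1/(3*(-426 + (-4 - 1*11))) = -1/(3*(-426 + (-4 - 11))) = -1/(3*(-426 - 15)) = -⅓/(-441) = -⅓*(-1/441) = 1/1323 ≈ 0.00075586)
O = 6 (O = 2 + 4 = 6)
f(b, p) = -p/3 (f(b, p) = -(p + p)/6 = -p/3)
f(O, z) - S = -⅓*(-2) - 1*1/1323 = ⅔ - 1/1323 = 881/1323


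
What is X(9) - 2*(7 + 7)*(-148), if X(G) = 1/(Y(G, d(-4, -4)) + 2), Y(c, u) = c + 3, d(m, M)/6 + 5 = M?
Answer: 58017/14 ≈ 4144.1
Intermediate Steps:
d(m, M) = -30 + 6*M
Y(c, u) = 3 + c
X(G) = 1/(5 + G) (X(G) = 1/((3 + G) + 2) = 1/(5 + G))
X(9) - 2*(7 + 7)*(-148) = 1/(5 + 9) - 2*(7 + 7)*(-148) = 1/14 - 2*14*(-148) = 1/14 - 28*(-148) = 1/14 + 4144 = 58017/14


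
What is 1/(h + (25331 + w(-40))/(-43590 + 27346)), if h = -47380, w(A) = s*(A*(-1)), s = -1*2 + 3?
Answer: -16244/769666091 ≈ -2.1105e-5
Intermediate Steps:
s = 1 (s = -2 + 3 = 1)
w(A) = -A (w(A) = 1*(A*(-1)) = 1*(-A) = -A)
1/(h + (25331 + w(-40))/(-43590 + 27346)) = 1/(-47380 + (25331 - 1*(-40))/(-43590 + 27346)) = 1/(-47380 + (25331 + 40)/(-16244)) = 1/(-47380 + 25371*(-1/16244)) = 1/(-47380 - 25371/16244) = 1/(-769666091/16244) = -16244/769666091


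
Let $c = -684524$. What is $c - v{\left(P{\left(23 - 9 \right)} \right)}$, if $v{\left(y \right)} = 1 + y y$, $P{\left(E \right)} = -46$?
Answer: $-686641$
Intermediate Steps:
$v{\left(y \right)} = 1 + y^{2}$
$c - v{\left(P{\left(23 - 9 \right)} \right)} = -684524 - \left(1 + \left(-46\right)^{2}\right) = -684524 - \left(1 + 2116\right) = -684524 - 2117 = -686641$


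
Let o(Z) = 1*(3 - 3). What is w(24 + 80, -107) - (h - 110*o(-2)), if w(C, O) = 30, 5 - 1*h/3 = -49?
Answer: -132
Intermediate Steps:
h = 162 (h = 15 - 3*(-49) = 15 + 147 = 162)
o(Z) = 0 (o(Z) = 1*0 = 0)
w(24 + 80, -107) - (h - 110*o(-2)) = 30 - (162 - 110*0) = 30 - (162 + 0) = 30 - 1*162 = 30 - 162 = -132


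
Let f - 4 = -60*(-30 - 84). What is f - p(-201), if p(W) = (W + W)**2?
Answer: -154760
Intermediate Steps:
f = 6844 (f = 4 - 60*(-30 - 84) = 4 - 60*(-114) = 4 + 6840 = 6844)
p(W) = 4*W**2 (p(W) = (2*W)**2 = 4*W**2)
f - p(-201) = 6844 - 4*(-201)**2 = 6844 - 4*40401 = 6844 - 1*161604 = 6844 - 161604 = -154760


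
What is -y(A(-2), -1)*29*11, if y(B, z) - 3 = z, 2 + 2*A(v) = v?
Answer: -638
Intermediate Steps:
A(v) = -1 + v/2
y(B, z) = 3 + z
-y(A(-2), -1)*29*11 = -(3 - 1)*29*11 = -2*29*11 = -58*11 = -1*638 = -638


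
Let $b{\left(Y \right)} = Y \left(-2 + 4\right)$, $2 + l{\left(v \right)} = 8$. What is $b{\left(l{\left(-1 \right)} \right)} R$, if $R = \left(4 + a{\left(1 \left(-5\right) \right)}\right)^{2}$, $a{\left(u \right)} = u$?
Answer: $12$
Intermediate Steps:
$l{\left(v \right)} = 6$ ($l{\left(v \right)} = -2 + 8 = 6$)
$b{\left(Y \right)} = 2 Y$ ($b{\left(Y \right)} = Y 2 = 2 Y$)
$R = 1$ ($R = \left(4 + 1 \left(-5\right)\right)^{2} = \left(4 - 5\right)^{2} = \left(-1\right)^{2} = 1$)
$b{\left(l{\left(-1 \right)} \right)} R = 2 \cdot 6 \cdot 1 = 12 \cdot 1 = 12$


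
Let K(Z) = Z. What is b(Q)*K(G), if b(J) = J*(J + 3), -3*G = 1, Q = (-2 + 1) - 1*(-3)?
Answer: -10/3 ≈ -3.3333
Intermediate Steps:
Q = 2 (Q = -1 + 3 = 2)
G = -1/3 (G = -1/3*1 = -1/3 ≈ -0.33333)
b(J) = J*(3 + J)
b(Q)*K(G) = (2*(3 + 2))*(-1/3) = (2*5)*(-1/3) = 10*(-1/3) = -10/3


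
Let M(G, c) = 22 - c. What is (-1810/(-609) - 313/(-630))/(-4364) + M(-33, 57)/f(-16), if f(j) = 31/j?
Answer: 44646992113/2471638680 ≈ 18.064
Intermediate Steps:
(-1810/(-609) - 313/(-630))/(-4364) + M(-33, 57)/f(-16) = (-1810/(-609) - 313/(-630))/(-4364) + (22 - 1*57)/((31/(-16))) = (-1810*(-1/609) - 313*(-1/630))*(-1/4364) + (22 - 57)/((31*(-1/16))) = (1810/609 + 313/630)*(-1/4364) - 35/(-31/16) = (63377/18270)*(-1/4364) - 35*(-16/31) = -63377/79730280 + 560/31 = 44646992113/2471638680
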